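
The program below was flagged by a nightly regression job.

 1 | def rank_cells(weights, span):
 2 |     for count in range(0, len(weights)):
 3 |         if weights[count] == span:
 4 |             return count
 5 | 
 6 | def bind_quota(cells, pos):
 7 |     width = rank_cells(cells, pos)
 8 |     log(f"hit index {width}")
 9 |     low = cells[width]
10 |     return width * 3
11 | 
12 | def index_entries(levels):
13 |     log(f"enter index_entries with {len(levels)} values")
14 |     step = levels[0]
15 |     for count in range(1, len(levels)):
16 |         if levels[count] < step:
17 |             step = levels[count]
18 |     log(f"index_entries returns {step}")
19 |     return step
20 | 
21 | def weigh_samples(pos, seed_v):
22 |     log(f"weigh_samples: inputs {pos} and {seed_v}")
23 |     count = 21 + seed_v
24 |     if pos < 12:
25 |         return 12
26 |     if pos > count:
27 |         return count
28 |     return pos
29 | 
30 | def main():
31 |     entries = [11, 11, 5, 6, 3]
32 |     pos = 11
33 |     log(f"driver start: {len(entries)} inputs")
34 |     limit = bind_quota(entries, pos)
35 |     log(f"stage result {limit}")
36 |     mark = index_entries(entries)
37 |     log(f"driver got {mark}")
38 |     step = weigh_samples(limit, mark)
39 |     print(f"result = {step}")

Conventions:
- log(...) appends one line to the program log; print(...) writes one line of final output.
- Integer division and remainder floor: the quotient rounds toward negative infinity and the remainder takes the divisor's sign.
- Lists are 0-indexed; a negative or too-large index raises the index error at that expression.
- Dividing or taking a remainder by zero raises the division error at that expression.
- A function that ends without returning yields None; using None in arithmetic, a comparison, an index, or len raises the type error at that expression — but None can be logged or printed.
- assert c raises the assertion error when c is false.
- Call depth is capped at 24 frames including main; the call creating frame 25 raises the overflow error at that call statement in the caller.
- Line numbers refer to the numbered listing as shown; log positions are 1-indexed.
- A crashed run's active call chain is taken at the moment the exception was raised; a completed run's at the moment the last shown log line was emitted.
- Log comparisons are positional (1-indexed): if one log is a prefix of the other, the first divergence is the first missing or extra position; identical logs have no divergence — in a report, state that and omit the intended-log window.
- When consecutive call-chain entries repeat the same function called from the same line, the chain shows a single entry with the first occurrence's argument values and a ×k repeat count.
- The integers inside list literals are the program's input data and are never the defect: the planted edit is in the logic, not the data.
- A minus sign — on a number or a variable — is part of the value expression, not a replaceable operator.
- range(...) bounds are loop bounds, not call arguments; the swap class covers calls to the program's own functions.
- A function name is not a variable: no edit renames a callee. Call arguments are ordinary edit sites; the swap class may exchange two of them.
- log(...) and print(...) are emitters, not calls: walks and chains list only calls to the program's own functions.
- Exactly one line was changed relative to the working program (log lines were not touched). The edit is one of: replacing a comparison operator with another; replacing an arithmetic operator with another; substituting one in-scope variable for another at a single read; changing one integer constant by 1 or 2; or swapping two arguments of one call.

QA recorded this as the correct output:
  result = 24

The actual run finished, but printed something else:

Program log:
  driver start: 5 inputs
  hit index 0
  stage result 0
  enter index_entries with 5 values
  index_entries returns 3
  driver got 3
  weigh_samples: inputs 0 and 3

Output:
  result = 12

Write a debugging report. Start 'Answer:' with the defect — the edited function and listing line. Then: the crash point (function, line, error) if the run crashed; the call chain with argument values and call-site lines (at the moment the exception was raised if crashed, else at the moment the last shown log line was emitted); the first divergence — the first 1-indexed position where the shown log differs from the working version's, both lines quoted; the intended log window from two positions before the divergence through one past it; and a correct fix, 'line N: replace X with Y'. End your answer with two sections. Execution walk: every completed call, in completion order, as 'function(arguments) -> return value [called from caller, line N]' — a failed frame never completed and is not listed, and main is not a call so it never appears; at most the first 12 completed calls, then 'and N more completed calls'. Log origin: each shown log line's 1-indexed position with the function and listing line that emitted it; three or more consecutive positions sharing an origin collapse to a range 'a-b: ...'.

Answer: the defect is in bind_quota at line 10.
Key fact: Everything matches until log position 3, which reads 'stage result 0' in place of 'stage result 33'.
Call chain: main -> weigh_samples(0, 3) (called at line 38).
First divergence: position 3 — the shown line 'stage result 0' should read 'stage result 33'.
Intended log window:
  1: driver start: 5 inputs
  2: hit index 0
  3: stage result 33
  4: enter index_entries with 5 values
Execution walk:
  rank_cells([11, 11, 5, 6, 3], 11) -> 0  [called from bind_quota, line 7]
  bind_quota([11, 11, 5, 6, 3], 11) -> 0  [called from main, line 34]
  index_entries([11, 11, 5, 6, 3]) -> 3  [called from main, line 36]
  weigh_samples(0, 3) -> 12  [called from main, line 38]
Log origin:
  1: emitted by main (line 33)
  2: emitted by bind_quota (line 8)
  3: emitted by main (line 35)
  4: emitted by index_entries (line 13)
  5: emitted by index_entries (line 18)
  6: emitted by main (line 37)
  7: emitted by weigh_samples (line 22)
A correct fix: line 10: replace `width` with `low`.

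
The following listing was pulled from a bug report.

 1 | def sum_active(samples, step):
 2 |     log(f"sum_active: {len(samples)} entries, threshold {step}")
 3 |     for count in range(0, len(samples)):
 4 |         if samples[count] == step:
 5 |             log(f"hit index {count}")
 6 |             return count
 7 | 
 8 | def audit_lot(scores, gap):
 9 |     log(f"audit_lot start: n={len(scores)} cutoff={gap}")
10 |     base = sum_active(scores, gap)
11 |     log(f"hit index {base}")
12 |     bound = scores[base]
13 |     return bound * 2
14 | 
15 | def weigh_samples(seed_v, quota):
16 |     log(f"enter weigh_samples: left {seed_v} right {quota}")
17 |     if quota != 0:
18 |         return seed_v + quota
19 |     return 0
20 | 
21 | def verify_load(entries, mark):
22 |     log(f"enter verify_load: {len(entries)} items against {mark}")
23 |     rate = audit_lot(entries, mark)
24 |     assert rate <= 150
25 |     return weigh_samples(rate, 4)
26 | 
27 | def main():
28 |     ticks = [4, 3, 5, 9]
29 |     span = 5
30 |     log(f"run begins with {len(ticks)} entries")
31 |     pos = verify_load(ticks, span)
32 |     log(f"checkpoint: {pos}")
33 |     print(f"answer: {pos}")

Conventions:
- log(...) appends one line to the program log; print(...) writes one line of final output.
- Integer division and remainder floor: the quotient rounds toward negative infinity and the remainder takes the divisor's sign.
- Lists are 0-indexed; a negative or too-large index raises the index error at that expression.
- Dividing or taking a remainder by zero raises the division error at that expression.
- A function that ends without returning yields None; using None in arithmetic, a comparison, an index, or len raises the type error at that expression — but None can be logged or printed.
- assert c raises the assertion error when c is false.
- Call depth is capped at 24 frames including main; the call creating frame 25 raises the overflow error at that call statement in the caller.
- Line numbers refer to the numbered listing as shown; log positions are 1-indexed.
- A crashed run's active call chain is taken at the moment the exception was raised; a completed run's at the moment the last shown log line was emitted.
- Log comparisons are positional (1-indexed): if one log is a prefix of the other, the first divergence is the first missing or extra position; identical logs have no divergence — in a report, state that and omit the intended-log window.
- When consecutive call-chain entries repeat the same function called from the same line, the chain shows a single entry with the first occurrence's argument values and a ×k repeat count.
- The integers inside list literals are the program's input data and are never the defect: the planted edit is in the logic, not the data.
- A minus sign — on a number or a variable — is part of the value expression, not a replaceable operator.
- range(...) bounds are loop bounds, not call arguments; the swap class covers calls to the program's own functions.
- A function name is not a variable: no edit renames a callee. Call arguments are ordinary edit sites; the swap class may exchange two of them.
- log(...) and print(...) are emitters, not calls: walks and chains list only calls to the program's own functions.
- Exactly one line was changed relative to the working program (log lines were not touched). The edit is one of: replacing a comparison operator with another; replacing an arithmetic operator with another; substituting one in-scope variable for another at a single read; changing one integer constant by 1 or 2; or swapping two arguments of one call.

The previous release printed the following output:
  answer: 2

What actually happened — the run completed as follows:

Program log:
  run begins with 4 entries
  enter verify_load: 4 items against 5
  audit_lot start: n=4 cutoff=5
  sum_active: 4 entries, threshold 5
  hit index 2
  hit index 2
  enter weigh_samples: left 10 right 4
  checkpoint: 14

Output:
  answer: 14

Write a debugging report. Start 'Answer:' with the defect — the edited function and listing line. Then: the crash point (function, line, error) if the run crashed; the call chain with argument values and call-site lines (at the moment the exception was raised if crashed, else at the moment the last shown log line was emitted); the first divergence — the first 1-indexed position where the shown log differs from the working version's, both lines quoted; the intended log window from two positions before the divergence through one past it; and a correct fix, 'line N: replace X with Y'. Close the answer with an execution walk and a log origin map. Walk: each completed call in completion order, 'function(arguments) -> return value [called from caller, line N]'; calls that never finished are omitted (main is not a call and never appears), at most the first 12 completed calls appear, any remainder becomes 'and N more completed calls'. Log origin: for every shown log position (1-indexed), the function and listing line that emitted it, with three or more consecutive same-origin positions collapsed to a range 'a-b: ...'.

Answer: the defect is in weigh_samples at line 18.
The tell: At log position 8 the runs split — shown 'checkpoint: 14', but the working version logs 'checkpoint: 2'.
Call chain: main.
First divergence: position 8; shown 'checkpoint: 14' vs intended 'checkpoint: 2'.
Intended log window:
  6: hit index 2
  7: enter weigh_samples: left 10 right 4
  8: checkpoint: 2
Execution walk:
  sum_active([4, 3, 5, 9], 5) -> 2  [called from audit_lot, line 10]
  audit_lot([4, 3, 5, 9], 5) -> 10  [called from verify_load, line 23]
  weigh_samples(10, 4) -> 14  [called from verify_load, line 25]
  verify_load([4, 3, 5, 9], 5) -> 14  [called from main, line 31]
Log origin:
  1: logged in main at line 30
  2: logged in verify_load at line 22
  3: logged in audit_lot at line 9
  4: logged in sum_active at line 2
  5: logged in sum_active at line 5
  6: logged in audit_lot at line 11
  7: logged in weigh_samples at line 16
  8: logged in main at line 32
A correct fix: line 18: replace `+` with `//`.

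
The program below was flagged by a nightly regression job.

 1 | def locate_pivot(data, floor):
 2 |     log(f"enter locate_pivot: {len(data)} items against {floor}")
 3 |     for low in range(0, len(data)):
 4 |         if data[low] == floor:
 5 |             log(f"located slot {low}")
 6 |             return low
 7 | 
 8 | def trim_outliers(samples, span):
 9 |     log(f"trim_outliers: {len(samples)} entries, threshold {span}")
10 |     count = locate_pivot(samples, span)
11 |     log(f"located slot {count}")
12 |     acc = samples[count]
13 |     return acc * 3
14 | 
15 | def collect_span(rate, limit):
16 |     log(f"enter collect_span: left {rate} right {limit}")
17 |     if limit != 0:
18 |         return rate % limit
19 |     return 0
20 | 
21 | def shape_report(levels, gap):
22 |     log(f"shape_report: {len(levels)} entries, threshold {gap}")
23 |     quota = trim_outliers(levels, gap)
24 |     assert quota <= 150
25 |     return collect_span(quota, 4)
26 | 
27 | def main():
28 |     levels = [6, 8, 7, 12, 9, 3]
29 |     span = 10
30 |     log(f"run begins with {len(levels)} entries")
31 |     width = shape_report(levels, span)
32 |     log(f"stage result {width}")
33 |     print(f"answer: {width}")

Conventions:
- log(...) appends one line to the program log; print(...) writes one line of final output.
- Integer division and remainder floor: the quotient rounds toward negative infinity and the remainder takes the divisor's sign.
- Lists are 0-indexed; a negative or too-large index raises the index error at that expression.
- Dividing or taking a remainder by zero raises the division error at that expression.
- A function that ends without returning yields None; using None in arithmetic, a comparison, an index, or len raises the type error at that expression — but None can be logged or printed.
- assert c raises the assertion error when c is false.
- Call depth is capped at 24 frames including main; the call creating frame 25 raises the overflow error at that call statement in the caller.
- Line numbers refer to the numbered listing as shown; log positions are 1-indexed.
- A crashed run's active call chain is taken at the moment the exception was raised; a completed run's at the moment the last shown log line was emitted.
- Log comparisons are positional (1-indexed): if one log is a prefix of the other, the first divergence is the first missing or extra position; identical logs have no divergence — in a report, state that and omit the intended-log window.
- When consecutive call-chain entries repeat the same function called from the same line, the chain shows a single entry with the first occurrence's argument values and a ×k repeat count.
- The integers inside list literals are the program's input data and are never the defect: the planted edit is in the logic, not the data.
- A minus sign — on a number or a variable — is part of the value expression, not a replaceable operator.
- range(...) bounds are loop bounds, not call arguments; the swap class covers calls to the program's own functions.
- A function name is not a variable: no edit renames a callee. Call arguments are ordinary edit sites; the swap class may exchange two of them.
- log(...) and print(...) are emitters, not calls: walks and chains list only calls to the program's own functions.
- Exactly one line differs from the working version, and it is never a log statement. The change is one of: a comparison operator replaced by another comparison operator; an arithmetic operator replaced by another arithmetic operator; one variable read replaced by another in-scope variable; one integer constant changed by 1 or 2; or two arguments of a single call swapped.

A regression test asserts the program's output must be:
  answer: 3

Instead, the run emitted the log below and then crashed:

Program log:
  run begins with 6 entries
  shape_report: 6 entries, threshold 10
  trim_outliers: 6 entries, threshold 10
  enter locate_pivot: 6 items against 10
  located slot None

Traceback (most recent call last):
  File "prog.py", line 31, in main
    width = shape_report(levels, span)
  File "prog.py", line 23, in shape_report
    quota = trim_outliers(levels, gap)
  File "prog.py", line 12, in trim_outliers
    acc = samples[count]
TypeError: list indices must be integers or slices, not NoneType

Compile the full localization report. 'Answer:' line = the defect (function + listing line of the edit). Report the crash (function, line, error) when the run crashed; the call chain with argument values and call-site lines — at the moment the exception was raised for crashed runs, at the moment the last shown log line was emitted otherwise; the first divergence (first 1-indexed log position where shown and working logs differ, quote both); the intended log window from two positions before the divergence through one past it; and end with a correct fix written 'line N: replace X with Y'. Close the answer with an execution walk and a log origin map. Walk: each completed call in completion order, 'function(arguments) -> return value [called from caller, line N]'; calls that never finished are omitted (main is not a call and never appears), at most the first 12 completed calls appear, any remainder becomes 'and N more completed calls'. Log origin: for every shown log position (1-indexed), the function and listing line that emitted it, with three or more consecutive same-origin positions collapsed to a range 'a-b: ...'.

Answer: the defect is in main at line 29.
The tell: Position 2 is the first bad log line: 'shape_report: 6 entries, threshold 10' should read 'shape_report: 6 entries, threshold 9'.
Crash: trim_outliers, line 12, TypeError.
Call chain: main -> shape_report([6, 8, 7, 12, 9, 3], 10) (called at line 31) -> trim_outliers([6, 8, 7, 12, 9, 3], 10) (called at line 23).
First divergence: position 2; shown 'shape_report: 6 entries, threshold 10' vs intended 'shape_report: 6 entries, threshold 9'.
Intended log window:
  1: run begins with 6 entries
  2: shape_report: 6 entries, threshold 9
  3: trim_outliers: 6 entries, threshold 9
Execution walk:
  locate_pivot([6, 8, 7, 12, 9, 3], 10) -> None  [called from trim_outliers, line 10]
Log origin:
  1: from main, line 30
  2: from shape_report, line 22
  3: from trim_outliers, line 9
  4: from locate_pivot, line 2
  5: from trim_outliers, line 11
A correct fix: line 29: replace `10` with `9`.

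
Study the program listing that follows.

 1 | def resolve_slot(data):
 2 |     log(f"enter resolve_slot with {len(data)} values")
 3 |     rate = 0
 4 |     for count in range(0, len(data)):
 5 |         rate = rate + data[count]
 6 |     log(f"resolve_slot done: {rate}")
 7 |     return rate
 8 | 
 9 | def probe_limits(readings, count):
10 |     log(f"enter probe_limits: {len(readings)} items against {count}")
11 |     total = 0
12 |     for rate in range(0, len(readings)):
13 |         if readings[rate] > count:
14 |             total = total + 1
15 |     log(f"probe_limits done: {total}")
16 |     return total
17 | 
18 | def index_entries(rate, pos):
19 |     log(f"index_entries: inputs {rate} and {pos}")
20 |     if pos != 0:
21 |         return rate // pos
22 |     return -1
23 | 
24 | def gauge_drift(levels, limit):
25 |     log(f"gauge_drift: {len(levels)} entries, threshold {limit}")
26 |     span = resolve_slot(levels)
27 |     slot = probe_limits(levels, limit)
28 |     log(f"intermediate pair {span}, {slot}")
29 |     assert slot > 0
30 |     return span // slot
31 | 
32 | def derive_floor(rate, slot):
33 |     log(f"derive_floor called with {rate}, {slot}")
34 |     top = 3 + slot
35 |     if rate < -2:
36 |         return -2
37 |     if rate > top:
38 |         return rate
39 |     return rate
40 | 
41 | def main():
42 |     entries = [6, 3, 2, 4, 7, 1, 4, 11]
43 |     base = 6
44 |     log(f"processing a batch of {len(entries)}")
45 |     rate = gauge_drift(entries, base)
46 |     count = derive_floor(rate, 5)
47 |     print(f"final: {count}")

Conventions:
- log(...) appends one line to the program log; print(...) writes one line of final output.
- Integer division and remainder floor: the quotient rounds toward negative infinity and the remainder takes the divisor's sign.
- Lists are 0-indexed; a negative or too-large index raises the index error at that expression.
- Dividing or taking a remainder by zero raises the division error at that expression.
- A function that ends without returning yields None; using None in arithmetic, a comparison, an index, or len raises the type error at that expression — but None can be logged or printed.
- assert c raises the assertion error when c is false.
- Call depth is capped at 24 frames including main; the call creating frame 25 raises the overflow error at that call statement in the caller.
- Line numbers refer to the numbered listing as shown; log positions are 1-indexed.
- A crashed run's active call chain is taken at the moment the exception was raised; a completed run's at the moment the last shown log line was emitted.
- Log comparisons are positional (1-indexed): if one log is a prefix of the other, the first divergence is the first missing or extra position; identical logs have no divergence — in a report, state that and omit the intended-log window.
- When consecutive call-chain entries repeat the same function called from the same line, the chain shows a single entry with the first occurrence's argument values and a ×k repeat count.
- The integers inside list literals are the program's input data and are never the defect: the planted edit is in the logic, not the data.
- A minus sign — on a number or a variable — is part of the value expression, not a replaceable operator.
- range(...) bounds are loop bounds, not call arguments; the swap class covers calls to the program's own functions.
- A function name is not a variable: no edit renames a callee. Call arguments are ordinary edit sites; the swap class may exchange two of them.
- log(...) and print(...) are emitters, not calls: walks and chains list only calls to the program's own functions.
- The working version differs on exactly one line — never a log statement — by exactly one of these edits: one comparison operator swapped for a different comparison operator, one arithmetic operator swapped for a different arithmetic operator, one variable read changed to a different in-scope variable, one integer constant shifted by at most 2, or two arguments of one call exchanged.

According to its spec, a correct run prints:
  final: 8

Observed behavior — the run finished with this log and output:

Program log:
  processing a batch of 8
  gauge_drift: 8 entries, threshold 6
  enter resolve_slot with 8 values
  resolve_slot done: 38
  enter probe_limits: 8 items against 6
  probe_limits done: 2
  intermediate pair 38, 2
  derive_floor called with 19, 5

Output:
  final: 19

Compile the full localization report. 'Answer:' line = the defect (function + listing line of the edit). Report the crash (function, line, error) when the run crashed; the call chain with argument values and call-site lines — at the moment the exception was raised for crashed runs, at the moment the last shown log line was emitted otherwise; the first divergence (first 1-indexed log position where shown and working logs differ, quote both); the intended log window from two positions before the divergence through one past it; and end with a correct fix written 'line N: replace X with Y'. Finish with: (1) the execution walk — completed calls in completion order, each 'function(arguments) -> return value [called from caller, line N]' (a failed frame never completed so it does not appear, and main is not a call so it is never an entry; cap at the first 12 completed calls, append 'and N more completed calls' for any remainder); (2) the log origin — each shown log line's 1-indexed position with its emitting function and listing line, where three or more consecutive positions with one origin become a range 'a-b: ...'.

Answer: the defect is in derive_floor at line 38.
Core observation: Nothing in the log betrays the bug — only the output does.
Call chain: main -> derive_floor(19, 5) (called at line 46).
First divergence: none; the two logs match at every position.
Execution walk:
  resolve_slot([6, 3, 2, 4, 7, 1, 4, 11]) -> 38  [called from gauge_drift, line 26]
  probe_limits([6, 3, 2, 4, 7, 1, 4, 11], 6) -> 2  [called from gauge_drift, line 27]
  gauge_drift([6, 3, 2, 4, 7, 1, 4, 11], 6) -> 19  [called from main, line 45]
  derive_floor(19, 5) -> 19  [called from main, line 46]
Origin of each log line:
  1: logged in main at line 44
  2: logged in gauge_drift at line 25
  3: logged in resolve_slot at line 2
  4: logged in resolve_slot at line 6
  5: logged in probe_limits at line 10
  6: logged in probe_limits at line 15
  7: logged in gauge_drift at line 28
  8: logged in derive_floor at line 33
A correct fix: line 38: replace `rate` with `top`.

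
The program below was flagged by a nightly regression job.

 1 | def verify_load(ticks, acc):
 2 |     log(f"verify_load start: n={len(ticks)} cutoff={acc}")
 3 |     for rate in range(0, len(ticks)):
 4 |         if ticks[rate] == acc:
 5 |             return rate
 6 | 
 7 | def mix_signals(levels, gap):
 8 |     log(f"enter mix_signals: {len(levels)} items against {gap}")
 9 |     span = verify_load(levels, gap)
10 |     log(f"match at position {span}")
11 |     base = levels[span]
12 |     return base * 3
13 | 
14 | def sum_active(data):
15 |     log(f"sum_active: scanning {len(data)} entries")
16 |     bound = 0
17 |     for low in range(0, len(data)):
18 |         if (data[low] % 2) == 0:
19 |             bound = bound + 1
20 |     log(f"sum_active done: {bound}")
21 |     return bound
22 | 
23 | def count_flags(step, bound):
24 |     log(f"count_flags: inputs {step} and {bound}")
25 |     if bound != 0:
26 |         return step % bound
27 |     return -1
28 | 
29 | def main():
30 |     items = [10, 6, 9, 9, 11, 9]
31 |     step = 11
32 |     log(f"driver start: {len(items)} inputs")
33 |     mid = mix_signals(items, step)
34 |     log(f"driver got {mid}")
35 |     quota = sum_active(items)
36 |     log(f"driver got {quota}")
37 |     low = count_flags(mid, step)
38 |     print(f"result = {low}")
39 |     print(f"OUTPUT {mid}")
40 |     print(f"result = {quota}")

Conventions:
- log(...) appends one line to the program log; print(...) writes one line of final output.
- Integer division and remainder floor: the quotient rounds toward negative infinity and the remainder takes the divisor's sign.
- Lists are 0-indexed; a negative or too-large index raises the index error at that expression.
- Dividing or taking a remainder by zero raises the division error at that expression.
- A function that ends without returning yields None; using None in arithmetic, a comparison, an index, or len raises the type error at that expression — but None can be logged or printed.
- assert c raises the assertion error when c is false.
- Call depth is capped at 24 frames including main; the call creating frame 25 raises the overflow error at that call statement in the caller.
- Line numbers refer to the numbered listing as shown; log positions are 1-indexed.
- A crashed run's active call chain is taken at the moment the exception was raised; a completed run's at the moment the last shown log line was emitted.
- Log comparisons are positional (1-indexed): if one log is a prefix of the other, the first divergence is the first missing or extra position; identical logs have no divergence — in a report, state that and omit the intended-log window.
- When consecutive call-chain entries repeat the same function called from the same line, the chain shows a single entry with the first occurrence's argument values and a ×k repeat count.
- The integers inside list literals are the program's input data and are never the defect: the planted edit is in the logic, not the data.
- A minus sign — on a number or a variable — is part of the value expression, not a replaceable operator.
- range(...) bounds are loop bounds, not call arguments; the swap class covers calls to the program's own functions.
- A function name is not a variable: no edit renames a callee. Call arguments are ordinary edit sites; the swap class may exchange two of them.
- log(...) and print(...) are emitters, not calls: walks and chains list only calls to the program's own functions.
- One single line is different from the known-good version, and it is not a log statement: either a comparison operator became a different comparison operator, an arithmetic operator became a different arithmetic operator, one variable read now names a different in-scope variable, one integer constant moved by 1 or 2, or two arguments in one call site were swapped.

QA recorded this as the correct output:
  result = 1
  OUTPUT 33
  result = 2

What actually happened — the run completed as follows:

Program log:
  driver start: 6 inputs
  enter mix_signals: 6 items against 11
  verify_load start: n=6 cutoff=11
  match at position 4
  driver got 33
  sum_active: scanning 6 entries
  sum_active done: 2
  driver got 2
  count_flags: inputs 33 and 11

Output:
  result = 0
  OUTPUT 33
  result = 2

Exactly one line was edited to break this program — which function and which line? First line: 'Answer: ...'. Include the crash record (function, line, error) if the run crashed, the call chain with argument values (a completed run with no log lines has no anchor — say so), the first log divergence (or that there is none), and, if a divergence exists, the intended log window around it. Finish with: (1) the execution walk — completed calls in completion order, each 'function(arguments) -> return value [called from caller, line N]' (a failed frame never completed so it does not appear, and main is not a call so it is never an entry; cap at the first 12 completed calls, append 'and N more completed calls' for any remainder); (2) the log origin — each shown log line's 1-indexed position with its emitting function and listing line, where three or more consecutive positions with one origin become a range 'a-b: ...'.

Answer: the defect is in main at line 37.
Key observation: Position 9 is the first bad log line: 'count_flags: inputs 33 and 11' should read 'count_flags: inputs 33 and 2'.
Call chain: main -> count_flags(33, 11) (called at line 37).
First divergence: position 9 — the shown line 'count_flags: inputs 33 and 11' should read 'count_flags: inputs 33 and 2'.
Intended log window:
  7: sum_active done: 2
  8: driver got 2
  9: count_flags: inputs 33 and 2
Execution walk:
  verify_load([10, 6, 9, 9, 11, 9], 11) -> 4  [called from mix_signals, line 9]
  mix_signals([10, 6, 9, 9, 11, 9], 11) -> 33  [called from main, line 33]
  sum_active([10, 6, 9, 9, 11, 9]) -> 2  [called from main, line 35]
  count_flags(33, 11) -> 0  [called from main, line 37]
Log origins:
  1: from main, line 32
  2: from mix_signals, line 8
  3: from verify_load, line 2
  4: from mix_signals, line 10
  5: from main, line 34
  6: from sum_active, line 15
  7: from sum_active, line 20
  8: from main, line 36
  9: from count_flags, line 24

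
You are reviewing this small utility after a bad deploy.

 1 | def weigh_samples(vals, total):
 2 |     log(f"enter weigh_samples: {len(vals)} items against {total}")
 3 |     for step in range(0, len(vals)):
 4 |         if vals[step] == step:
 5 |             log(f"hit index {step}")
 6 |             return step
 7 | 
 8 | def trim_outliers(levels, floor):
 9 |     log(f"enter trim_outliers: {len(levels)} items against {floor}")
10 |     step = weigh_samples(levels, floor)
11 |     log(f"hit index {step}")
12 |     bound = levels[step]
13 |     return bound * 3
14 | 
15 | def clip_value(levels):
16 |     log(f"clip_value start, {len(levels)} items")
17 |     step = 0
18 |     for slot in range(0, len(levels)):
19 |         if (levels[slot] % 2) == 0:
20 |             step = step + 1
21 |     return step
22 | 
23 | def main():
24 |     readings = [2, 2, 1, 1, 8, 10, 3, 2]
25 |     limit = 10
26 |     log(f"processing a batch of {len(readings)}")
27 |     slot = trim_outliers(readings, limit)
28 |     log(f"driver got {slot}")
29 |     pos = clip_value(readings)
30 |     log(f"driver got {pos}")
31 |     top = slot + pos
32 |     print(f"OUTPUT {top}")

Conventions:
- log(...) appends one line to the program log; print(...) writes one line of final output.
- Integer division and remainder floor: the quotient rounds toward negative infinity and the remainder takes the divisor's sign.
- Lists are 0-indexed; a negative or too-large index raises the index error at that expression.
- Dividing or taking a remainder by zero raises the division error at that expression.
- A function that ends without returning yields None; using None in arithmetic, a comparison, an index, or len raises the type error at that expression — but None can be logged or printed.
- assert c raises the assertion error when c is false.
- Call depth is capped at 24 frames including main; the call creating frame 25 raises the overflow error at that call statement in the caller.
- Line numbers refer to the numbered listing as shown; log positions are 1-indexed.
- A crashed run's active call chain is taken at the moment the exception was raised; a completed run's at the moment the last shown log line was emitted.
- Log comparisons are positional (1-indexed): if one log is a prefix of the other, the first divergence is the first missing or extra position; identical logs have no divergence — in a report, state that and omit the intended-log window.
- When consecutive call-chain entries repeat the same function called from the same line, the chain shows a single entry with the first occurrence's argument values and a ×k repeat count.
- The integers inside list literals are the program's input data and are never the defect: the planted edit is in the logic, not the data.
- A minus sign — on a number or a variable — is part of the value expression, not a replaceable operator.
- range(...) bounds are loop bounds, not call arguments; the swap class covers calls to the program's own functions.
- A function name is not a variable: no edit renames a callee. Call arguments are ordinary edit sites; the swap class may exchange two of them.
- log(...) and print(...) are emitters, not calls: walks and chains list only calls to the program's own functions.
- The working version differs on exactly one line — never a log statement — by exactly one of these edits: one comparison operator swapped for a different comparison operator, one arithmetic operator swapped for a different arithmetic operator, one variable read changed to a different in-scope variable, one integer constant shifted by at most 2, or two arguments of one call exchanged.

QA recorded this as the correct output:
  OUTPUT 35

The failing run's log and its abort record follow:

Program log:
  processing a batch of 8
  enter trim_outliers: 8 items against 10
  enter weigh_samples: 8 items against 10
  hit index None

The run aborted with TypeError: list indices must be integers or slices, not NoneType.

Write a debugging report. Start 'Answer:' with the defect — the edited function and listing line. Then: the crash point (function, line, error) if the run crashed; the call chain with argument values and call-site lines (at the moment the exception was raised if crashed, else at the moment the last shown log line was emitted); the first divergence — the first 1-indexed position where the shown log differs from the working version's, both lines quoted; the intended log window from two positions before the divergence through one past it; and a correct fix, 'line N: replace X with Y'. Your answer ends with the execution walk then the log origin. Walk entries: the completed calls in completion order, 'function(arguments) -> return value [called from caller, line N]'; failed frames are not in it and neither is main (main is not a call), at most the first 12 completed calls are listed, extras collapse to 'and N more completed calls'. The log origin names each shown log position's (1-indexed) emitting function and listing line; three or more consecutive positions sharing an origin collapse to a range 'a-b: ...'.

Answer: the defect is in weigh_samples at line 4.
Key fact: The log first diverges at position 4: the faulty run prints 'hit index None' where the working version prints 'hit index 5'.
Crash: trim_outliers, line 12, TypeError.
Call chain: main -> trim_outliers([2, 2, 1, 1, 8, 10, 3, 2], 10) (called at line 27).
First divergence: position 4 — the shown line 'hit index None' should read 'hit index 5'.
Intended log window:
  2: enter trim_outliers: 8 items against 10
  3: enter weigh_samples: 8 items against 10
  4: hit index 5
  5: hit index 5
Execution walk:
  weigh_samples([2, 2, 1, 1, 8, 10, 3, 2], 10) -> None  [called from trim_outliers, line 10]
Log line origins:
  1 — main, line 26
  2 — trim_outliers, line 9
  3 — weigh_samples, line 2
  4 — trim_outliers, line 11
A correct fix: line 4: replace `vals[step] == step` with `vals[step] == total`.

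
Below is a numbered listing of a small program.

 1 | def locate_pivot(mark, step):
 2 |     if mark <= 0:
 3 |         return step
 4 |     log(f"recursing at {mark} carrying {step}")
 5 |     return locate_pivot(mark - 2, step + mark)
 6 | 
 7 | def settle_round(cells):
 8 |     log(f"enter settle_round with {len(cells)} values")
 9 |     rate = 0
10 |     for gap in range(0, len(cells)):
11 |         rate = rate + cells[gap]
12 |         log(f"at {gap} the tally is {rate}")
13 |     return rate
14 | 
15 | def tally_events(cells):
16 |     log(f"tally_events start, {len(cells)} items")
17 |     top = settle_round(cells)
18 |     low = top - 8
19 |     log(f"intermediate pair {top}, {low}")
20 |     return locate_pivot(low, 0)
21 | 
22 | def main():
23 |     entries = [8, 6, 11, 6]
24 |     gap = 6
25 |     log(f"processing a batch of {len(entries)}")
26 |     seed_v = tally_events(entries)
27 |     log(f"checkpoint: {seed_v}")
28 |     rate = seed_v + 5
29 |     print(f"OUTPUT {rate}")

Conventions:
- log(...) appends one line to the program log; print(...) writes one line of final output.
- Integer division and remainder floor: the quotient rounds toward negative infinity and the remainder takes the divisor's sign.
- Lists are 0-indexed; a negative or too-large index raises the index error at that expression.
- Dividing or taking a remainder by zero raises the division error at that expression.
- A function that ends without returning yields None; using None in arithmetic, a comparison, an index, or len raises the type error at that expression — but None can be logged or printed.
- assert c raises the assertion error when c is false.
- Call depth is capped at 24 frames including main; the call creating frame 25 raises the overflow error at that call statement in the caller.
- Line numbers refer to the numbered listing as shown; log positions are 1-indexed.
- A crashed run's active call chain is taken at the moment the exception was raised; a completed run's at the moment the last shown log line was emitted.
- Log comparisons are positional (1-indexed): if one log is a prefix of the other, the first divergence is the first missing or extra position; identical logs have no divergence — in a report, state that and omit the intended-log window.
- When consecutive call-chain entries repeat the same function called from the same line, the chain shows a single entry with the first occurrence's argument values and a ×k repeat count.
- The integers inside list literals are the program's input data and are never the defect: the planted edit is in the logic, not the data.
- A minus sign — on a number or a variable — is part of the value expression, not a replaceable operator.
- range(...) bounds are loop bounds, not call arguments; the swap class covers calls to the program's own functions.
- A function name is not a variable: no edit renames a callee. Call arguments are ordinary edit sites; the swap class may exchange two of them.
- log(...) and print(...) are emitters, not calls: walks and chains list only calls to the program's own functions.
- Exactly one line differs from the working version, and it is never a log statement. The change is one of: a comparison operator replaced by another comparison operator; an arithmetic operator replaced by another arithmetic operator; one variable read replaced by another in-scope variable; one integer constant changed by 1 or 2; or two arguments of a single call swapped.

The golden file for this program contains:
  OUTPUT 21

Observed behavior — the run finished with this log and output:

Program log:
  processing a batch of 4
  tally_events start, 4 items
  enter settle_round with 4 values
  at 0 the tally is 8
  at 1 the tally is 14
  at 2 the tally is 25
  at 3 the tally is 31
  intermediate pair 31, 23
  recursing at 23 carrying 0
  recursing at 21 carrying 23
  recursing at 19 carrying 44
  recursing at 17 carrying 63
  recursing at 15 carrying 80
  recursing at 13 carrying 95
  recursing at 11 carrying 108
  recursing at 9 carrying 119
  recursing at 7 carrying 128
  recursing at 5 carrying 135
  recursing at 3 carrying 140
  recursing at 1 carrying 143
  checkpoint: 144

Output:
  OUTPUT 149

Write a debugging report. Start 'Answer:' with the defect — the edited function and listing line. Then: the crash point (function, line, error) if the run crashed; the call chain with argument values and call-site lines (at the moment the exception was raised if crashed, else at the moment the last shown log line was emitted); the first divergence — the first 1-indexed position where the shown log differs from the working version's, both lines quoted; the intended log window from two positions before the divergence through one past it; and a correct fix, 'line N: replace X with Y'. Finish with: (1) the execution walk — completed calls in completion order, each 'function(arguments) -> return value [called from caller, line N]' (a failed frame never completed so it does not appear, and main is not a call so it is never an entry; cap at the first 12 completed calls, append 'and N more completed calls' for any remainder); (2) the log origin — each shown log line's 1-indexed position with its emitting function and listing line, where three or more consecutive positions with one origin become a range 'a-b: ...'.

Answer: the defect is in tally_events at line 18.
Key fact: Log line 8 is where behavior first shows: 'intermediate pair 31, 23' appears instead of 'intermediate pair 31, 7'.
Call chain: main.
First divergence: position 8 — the shown line 'intermediate pair 31, 23' should read 'intermediate pair 31, 7'.
Intended log window:
  6: at 2 the tally is 25
  7: at 3 the tally is 31
  8: intermediate pair 31, 7
  9: recursing at 7 carrying 0
Execution walk:
  settle_round([8, 6, 11, 6]) -> 31  [called from tally_events, line 17]
  locate_pivot(-1, 144) -> 144  [called from locate_pivot, line 5]
  locate_pivot(1, 143) -> 144  [called from locate_pivot, line 5]
  locate_pivot(3, 140) -> 144  [called from locate_pivot, line 5]
  locate_pivot(5, 135) -> 144  [called from locate_pivot, line 5]
  locate_pivot(7, 128) -> 144  [called from locate_pivot, line 5]
  locate_pivot(9, 119) -> 144  [called from locate_pivot, line 5]
  locate_pivot(11, 108) -> 144  [called from locate_pivot, line 5]
  locate_pivot(13, 95) -> 144  [called from locate_pivot, line 5]
  locate_pivot(15, 80) -> 144  [called from locate_pivot, line 5]
  locate_pivot(17, 63) -> 144  [called from locate_pivot, line 5]
  locate_pivot(19, 44) -> 144  [called from locate_pivot, line 5]
  ... and 3 more completed calls
Log origin:
  1 — main, line 25
  2 — tally_events, line 16
  3 — settle_round, line 8
  4-7 — settle_round, line 12
  8 — tally_events, line 19
  9-20 — locate_pivot, line 4
  21 — main, line 27
A correct fix: line 18: replace `-` with `%`.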